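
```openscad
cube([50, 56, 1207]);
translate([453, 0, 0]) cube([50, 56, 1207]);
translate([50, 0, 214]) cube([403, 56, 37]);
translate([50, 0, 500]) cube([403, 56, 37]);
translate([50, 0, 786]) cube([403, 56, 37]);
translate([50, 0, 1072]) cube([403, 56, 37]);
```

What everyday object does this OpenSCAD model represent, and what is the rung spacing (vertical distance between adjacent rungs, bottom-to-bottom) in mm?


A ladder. The rung spacing is 286 mm.

Two tall 50×56 posts with 4 short bars between them — a ladder. Adjacent rungs sit at z = 214 and z = 500, so the spacing is 500 − 214 = 286 mm.


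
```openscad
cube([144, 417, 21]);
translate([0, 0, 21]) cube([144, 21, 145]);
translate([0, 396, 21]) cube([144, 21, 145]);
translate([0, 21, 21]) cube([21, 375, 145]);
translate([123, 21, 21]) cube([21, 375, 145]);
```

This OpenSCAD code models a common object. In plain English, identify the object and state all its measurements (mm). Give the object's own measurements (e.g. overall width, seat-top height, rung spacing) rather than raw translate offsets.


An open-topped rectangular box: outside dimensions 144×417×166 mm, with a uniform wall and base thickness of 21 mm. The base is a full 144×417 slab on the floor; four walls sit on top of the base. The front and back walls (the −y and +y sides) span the full width; the two side walls fit between them.


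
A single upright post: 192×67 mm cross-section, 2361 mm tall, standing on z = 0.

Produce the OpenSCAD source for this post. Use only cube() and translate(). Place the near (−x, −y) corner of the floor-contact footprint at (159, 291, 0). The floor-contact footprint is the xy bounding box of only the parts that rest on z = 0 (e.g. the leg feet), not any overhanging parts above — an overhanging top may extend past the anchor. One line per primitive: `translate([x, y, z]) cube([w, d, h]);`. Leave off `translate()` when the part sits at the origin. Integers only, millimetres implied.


translate([159, 291, 0]) cube([192, 67, 2361]);


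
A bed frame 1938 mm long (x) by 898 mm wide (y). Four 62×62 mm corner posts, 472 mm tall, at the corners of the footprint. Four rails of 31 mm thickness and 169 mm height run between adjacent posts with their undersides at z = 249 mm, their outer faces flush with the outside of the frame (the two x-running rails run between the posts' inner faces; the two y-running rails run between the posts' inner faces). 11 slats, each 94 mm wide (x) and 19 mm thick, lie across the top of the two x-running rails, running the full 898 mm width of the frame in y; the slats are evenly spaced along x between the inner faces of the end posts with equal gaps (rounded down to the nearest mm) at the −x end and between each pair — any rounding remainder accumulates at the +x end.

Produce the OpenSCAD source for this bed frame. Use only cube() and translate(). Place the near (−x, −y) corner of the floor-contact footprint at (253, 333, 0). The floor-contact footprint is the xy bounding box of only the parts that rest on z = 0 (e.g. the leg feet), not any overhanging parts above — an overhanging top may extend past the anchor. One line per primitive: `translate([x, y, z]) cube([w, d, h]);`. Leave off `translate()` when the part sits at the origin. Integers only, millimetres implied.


// slat z = rail_z + rail_h = 249 + 169 = 418
// slat gap = ⌊(1814 − 11·94) / 12⌋ = 65
translate([253, 333, 0]) cube([62, 62, 472]);
translate([253, 1169, 0]) cube([62, 62, 472]);
translate([2129, 333, 0]) cube([62, 62, 472]);
translate([2129, 1169, 0]) cube([62, 62, 472]);
translate([315, 333, 249]) cube([1814, 31, 169]);
translate([315, 1200, 249]) cube([1814, 31, 169]);
translate([253, 395, 249]) cube([31, 774, 169]);
translate([2160, 395, 249]) cube([31, 774, 169]);
translate([380, 333, 418]) cube([94, 898, 19]);
translate([539, 333, 418]) cube([94, 898, 19]);
translate([698, 333, 418]) cube([94, 898, 19]);
translate([857, 333, 418]) cube([94, 898, 19]);
translate([1016, 333, 418]) cube([94, 898, 19]);
translate([1175, 333, 418]) cube([94, 898, 19]);
translate([1334, 333, 418]) cube([94, 898, 19]);
translate([1493, 333, 418]) cube([94, 898, 19]);
translate([1652, 333, 418]) cube([94, 898, 19]);
translate([1811, 333, 418]) cube([94, 898, 19]);
translate([1970, 333, 418]) cube([94, 898, 19]);


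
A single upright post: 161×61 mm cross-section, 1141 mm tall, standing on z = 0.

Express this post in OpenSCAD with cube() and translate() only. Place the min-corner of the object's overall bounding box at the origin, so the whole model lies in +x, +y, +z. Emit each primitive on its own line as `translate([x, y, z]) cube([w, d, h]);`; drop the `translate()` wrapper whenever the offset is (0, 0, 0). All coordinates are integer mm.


cube([161, 61, 1141]);


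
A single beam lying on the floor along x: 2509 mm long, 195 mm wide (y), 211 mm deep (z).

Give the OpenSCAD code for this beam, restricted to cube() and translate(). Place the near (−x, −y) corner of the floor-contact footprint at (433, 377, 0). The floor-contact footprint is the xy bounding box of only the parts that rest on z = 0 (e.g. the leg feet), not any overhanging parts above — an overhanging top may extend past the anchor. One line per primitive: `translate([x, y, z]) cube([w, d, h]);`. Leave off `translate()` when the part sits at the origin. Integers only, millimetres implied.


translate([433, 377, 0]) cube([2509, 195, 211]);


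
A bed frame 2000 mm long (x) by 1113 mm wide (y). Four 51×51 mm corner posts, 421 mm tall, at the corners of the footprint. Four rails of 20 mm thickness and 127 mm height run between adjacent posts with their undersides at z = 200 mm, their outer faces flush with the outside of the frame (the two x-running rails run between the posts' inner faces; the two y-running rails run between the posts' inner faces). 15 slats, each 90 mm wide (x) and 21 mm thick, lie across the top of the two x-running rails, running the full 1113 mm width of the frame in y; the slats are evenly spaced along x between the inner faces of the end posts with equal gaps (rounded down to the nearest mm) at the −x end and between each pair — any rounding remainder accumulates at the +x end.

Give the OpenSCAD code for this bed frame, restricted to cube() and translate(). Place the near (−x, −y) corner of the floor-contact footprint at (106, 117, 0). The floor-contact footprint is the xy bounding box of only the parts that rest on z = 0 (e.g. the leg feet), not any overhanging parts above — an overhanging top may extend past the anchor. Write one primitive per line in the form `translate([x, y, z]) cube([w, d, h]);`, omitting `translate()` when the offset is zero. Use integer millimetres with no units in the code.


translate([106, 117, 0]) cube([51, 51, 421]);
translate([106, 1179, 0]) cube([51, 51, 421]);
translate([2055, 117, 0]) cube([51, 51, 421]);
translate([2055, 1179, 0]) cube([51, 51, 421]);
translate([157, 117, 200]) cube([1898, 20, 127]);
translate([157, 1210, 200]) cube([1898, 20, 127]);
translate([106, 168, 200]) cube([20, 1011, 127]);
translate([2086, 168, 200]) cube([20, 1011, 127]);
translate([191, 117, 327]) cube([90, 1113, 21]);
translate([315, 117, 327]) cube([90, 1113, 21]);
translate([439, 117, 327]) cube([90, 1113, 21]);
translate([563, 117, 327]) cube([90, 1113, 21]);
translate([687, 117, 327]) cube([90, 1113, 21]);
translate([811, 117, 327]) cube([90, 1113, 21]);
translate([935, 117, 327]) cube([90, 1113, 21]);
translate([1059, 117, 327]) cube([90, 1113, 21]);
translate([1183, 117, 327]) cube([90, 1113, 21]);
translate([1307, 117, 327]) cube([90, 1113, 21]);
translate([1431, 117, 327]) cube([90, 1113, 21]);
translate([1555, 117, 327]) cube([90, 1113, 21]);
translate([1679, 117, 327]) cube([90, 1113, 21]);
translate([1803, 117, 327]) cube([90, 1113, 21]);
translate([1927, 117, 327]) cube([90, 1113, 21]);


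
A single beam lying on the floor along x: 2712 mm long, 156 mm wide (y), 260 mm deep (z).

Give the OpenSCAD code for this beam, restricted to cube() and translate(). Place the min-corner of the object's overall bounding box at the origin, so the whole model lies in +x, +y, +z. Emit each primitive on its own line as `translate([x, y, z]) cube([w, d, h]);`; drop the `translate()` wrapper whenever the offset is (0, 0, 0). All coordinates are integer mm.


cube([2712, 156, 260]);


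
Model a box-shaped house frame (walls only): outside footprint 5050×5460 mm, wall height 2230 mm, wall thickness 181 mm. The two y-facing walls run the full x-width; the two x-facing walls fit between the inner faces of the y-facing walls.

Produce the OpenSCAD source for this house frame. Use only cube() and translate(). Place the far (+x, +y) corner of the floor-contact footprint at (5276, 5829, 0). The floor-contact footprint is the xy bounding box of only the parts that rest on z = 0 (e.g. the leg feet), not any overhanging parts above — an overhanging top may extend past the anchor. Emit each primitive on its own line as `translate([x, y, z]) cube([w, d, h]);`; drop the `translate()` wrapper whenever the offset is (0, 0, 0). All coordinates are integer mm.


translate([226, 369, 0]) cube([5050, 181, 2230]);
translate([226, 5648, 0]) cube([5050, 181, 2230]);
translate([226, 550, 0]) cube([181, 5098, 2230]);
translate([5095, 550, 0]) cube([181, 5098, 2230]);


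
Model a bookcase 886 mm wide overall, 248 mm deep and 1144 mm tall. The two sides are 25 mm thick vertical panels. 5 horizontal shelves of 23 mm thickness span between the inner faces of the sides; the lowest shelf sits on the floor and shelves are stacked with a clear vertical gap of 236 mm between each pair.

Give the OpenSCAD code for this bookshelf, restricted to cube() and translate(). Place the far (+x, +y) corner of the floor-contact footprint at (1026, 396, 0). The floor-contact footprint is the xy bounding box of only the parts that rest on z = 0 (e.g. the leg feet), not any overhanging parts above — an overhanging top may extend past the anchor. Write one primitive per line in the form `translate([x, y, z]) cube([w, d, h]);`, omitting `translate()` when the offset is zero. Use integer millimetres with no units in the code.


translate([140, 148, 0]) cube([25, 248, 1144]);
translate([1001, 148, 0]) cube([25, 248, 1144]);
translate([165, 148, 0]) cube([836, 248, 23]);
translate([165, 148, 259]) cube([836, 248, 23]);
translate([165, 148, 518]) cube([836, 248, 23]);
translate([165, 148, 777]) cube([836, 248, 23]);
translate([165, 148, 1036]) cube([836, 248, 23]);


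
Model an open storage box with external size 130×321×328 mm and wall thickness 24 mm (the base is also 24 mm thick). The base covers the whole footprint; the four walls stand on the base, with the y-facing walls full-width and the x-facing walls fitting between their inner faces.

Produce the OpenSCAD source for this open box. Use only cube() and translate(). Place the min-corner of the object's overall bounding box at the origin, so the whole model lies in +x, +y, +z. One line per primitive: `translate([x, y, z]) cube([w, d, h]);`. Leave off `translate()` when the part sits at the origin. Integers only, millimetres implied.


cube([130, 321, 24]);
translate([0, 0, 24]) cube([130, 24, 304]);
translate([0, 297, 24]) cube([130, 24, 304]);
translate([0, 24, 24]) cube([24, 273, 304]);
translate([106, 24, 24]) cube([24, 273, 304]);


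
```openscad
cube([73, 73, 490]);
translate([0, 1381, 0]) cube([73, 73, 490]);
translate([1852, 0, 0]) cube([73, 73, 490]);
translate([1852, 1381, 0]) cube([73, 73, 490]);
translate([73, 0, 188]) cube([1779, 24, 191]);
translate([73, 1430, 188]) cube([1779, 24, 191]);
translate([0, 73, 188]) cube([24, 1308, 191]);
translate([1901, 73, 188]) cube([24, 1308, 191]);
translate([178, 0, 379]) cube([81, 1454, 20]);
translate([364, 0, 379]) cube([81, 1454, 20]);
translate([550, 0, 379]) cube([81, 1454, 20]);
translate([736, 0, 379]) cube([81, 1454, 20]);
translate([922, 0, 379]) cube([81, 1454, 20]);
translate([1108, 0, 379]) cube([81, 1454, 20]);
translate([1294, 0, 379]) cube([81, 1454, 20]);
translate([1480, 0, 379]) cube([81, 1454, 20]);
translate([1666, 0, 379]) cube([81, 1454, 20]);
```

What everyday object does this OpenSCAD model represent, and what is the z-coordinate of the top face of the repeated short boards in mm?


A bed frame. The slat-top height is 399 mm.

Four posts, four rails, and a row of slats — a bed frame. Slats sit on the rails at z = 188 + 191 = 379; with slat thickness 20, the top is 399 mm.


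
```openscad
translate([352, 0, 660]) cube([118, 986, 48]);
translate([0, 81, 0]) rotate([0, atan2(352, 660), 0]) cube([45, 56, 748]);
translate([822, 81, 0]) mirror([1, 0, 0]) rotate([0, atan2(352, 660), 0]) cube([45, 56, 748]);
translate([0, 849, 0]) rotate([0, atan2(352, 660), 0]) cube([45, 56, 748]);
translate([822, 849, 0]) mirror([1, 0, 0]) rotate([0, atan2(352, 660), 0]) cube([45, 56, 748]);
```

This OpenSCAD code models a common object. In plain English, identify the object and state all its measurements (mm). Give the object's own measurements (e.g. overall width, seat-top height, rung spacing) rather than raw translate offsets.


A sawhorse. A 118×986×48 mm beam (x, y, z) sits on two A-frame leg pairs. Each pair is two raked legs of 45×56 mm section (56 mm along y) splaying symmetrically in x. Each leg rises 660 mm vertically over 352 mm of horizontal reach and is 748 mm long along its own axis. Every leg's outer bottom edge rests on the floor and its outer top edge meets a bottom edge of the beam — the left legs (tilting toward +x) meet the beam's −x bottom edge, the right legs (their mirror images, tilting toward −x) meet its +x bottom edge — so the leg tops tuck under the beam, the beam's underside is 660 mm above the floor, and the feet are 822 mm apart outside-to-outside with the beam centred between them. The two leg pairs are set in 81 mm from either end of the beam.


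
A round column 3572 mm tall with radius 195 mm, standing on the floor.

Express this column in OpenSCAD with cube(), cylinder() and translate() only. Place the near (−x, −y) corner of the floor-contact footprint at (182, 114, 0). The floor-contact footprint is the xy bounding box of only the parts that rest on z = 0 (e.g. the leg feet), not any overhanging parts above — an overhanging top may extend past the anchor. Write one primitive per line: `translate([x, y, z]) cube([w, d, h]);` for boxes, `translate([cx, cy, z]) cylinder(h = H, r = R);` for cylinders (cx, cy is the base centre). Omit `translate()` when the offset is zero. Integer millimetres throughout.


translate([377, 309, 0]) cylinder(h = 3572, r = 195);


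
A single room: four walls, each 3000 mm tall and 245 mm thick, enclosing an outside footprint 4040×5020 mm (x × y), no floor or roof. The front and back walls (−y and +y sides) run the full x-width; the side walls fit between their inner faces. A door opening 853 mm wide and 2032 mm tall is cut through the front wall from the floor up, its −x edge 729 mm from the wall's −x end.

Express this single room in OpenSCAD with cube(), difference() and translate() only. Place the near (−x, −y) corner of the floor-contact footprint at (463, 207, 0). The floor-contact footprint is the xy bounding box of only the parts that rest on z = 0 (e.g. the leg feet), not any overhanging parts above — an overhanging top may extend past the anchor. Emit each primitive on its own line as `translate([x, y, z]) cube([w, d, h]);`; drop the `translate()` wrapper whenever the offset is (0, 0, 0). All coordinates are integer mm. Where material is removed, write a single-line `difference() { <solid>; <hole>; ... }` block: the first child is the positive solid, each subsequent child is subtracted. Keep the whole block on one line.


difference() { translate([463, 207, 0]) cube([4040, 245, 3000]); translate([1192, 207, 0]) cube([853, 245, 2032]); }
translate([463, 4982, 0]) cube([4040, 245, 3000]);
translate([463, 452, 0]) cube([245, 4530, 3000]);
translate([4258, 452, 0]) cube([245, 4530, 3000]);


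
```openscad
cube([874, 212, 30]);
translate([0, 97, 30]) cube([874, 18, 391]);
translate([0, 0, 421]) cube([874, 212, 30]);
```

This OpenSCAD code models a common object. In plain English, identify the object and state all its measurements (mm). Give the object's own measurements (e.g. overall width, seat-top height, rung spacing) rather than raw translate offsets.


An I-beam lying along x, 874 mm long. Overall section height 451 mm. Two flanges 212 mm wide (y) and 30 mm thick, one on the floor and one at the top; a web 18 mm thick runs between them, centred on the flange width.


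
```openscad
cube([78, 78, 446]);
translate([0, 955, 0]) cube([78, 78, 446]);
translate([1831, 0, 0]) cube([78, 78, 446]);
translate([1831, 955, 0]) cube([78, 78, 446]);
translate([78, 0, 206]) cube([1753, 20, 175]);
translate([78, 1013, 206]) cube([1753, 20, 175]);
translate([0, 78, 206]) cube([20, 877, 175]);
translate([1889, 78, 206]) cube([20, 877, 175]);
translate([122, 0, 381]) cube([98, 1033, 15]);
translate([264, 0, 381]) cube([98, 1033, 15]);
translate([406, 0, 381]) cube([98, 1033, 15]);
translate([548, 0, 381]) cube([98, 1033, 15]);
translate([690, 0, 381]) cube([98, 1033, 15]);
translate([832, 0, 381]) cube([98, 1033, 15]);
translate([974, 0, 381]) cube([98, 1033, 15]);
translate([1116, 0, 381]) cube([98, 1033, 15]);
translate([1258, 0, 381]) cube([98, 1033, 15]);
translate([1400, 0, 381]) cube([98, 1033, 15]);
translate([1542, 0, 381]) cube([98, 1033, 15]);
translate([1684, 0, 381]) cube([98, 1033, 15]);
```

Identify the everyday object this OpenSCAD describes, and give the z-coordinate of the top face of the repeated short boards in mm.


A bed frame. The slat-top height is 396 mm.

Four posts, four rails, and a row of slats — a bed frame. Slats sit on the rails at z = 206 + 175 = 381; with slat thickness 15, the top is 396 mm.


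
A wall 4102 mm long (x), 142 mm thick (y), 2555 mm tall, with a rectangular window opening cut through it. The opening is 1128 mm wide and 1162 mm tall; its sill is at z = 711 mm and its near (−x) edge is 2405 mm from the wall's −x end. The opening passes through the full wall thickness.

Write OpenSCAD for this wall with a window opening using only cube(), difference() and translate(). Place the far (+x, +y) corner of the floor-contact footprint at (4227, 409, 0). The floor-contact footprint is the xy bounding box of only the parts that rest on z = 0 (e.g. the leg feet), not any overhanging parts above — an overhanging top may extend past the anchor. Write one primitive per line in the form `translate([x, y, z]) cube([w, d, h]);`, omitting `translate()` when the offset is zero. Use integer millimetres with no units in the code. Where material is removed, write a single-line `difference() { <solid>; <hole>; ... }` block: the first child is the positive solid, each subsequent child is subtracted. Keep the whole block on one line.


difference() { translate([125, 267, 0]) cube([4102, 142, 2555]); translate([2530, 267, 711]) cube([1128, 142, 1162]); }


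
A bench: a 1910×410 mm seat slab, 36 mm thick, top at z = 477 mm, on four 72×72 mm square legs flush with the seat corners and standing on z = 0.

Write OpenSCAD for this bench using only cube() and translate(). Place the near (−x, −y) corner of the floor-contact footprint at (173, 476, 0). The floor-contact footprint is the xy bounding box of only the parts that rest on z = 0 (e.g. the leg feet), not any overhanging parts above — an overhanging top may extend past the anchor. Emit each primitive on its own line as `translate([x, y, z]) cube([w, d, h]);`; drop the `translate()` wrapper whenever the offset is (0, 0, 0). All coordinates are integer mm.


translate([173, 476, 441]) cube([1910, 410, 36]);
translate([173, 476, 0]) cube([72, 72, 441]);
translate([173, 814, 0]) cube([72, 72, 441]);
translate([2011, 476, 0]) cube([72, 72, 441]);
translate([2011, 814, 0]) cube([72, 72, 441]);


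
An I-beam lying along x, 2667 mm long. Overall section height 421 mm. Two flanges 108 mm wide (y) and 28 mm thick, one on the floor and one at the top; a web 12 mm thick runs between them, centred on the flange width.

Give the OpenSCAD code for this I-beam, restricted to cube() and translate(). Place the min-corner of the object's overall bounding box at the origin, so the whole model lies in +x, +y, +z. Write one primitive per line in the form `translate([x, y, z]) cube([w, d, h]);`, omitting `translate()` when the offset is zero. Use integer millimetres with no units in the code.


cube([2667, 108, 28]);
translate([0, 48, 28]) cube([2667, 12, 365]);
translate([0, 0, 393]) cube([2667, 108, 28]);


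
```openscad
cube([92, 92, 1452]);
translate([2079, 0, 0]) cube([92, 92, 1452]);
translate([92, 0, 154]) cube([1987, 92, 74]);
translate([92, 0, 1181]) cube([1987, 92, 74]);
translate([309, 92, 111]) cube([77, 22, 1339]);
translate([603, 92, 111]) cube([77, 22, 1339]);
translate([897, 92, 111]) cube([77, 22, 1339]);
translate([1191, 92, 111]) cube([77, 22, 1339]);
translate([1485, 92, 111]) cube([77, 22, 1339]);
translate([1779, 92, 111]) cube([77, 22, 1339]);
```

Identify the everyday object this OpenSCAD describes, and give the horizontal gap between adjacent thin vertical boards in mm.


A fence section. The picket gap is 217 mm.

Two posts, two rails, 6 pickets — a fence section. Span 1987 mm holds 6 pickets of 77 mm with 7 equal gaps: ⌊(1987 − 6·77) / 7⌋ = 217 mm.


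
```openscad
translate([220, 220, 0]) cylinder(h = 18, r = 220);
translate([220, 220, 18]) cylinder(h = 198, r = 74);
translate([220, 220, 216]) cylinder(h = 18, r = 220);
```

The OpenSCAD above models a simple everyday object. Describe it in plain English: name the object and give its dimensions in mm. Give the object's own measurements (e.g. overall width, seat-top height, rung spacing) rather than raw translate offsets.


A spool: two coaxial disc flanges of radius 220 mm and thickness 18 mm, joined by a core cylinder of radius 74 mm and height 198 mm. The lower flange rests on z = 0 and the three cylinders share a vertical axis.


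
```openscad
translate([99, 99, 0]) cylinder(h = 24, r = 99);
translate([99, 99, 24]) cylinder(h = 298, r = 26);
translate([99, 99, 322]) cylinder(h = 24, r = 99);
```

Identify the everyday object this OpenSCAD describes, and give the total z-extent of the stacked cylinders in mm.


A spool. The overall height is 346 mm.

Three coaxial cylinders, large–small–large — a spool. Two 24 mm flanges and a 298 mm core give 24 + 298 + 24 = 346 mm.


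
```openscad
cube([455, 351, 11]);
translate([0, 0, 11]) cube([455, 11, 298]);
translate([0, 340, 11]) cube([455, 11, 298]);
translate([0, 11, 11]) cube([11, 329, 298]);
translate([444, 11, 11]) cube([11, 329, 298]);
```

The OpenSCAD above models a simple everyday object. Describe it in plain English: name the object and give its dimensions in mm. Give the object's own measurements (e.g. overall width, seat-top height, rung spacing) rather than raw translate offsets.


An open-topped rectangular box: outside dimensions 455×351×309 mm, with a uniform wall and base thickness of 11 mm. The base is a full 455×351 slab on the floor; four walls sit on top of the base. The front and back walls (the −y and +y sides) span the full width; the two side walls fit between them.


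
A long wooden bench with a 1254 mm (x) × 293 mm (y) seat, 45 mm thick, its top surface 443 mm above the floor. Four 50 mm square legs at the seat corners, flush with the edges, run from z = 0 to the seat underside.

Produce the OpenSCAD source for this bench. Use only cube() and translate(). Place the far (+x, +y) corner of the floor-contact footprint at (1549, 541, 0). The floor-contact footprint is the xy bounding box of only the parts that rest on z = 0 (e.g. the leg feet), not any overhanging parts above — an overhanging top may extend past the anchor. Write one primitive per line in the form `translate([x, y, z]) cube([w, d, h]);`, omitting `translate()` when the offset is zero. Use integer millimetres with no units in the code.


translate([295, 248, 398]) cube([1254, 293, 45]);
translate([295, 248, 0]) cube([50, 50, 398]);
translate([295, 491, 0]) cube([50, 50, 398]);
translate([1499, 248, 0]) cube([50, 50, 398]);
translate([1499, 491, 0]) cube([50, 50, 398]);


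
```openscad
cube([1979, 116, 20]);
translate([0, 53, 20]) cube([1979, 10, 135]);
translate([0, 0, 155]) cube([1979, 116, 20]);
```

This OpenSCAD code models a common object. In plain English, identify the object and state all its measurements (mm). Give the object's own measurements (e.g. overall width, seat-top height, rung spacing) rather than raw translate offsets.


An I-beam lying along x, 1979 mm long. Overall section height 175 mm. Two flanges 116 mm wide (y) and 20 mm thick, one on the floor and one at the top; a web 10 mm thick runs between them, centred on the flange width.


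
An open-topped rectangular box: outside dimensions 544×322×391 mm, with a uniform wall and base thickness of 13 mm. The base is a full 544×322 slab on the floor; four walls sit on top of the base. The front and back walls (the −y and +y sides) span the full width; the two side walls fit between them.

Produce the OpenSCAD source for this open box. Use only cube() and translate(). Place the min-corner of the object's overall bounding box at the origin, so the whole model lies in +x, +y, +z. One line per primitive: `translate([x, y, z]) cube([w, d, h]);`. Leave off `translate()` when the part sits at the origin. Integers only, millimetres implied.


cube([544, 322, 13]);
translate([0, 0, 13]) cube([544, 13, 378]);
translate([0, 309, 13]) cube([544, 13, 378]);
translate([0, 13, 13]) cube([13, 296, 378]);
translate([531, 13, 13]) cube([13, 296, 378]);


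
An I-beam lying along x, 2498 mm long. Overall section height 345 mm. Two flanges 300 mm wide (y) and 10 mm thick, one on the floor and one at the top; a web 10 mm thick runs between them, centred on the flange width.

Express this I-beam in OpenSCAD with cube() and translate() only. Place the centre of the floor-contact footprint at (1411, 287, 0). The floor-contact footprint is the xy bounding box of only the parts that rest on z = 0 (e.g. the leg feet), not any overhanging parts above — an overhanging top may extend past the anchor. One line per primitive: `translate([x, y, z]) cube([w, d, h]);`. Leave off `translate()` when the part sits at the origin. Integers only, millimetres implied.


translate([162, 137, 0]) cube([2498, 300, 10]);
translate([162, 282, 10]) cube([2498, 10, 325]);
translate([162, 137, 335]) cube([2498, 300, 10]);


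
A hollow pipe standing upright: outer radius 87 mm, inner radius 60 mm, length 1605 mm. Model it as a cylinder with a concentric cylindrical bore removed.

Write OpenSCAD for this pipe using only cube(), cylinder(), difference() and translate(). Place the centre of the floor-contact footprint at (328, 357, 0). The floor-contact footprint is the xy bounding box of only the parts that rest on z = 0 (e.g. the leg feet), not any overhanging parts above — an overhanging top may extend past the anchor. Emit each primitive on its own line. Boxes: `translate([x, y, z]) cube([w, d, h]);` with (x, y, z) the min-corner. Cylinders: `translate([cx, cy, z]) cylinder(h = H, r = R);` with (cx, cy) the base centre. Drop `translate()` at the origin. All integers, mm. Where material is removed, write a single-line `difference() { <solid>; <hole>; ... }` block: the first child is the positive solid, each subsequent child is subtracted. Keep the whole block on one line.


difference() { translate([328, 357, 0]) cylinder(h = 1605, r = 87); translate([328, 357, 0]) cylinder(h = 1605, r = 60); }


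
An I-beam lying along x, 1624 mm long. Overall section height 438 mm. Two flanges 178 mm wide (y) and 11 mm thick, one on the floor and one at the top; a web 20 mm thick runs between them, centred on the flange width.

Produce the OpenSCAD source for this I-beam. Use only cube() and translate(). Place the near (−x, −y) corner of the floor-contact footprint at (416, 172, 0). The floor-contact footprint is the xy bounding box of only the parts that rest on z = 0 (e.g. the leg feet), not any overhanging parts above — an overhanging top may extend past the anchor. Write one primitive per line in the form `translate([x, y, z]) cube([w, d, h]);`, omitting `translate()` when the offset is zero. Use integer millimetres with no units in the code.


translate([416, 172, 0]) cube([1624, 178, 11]);
translate([416, 251, 11]) cube([1624, 20, 416]);
translate([416, 172, 427]) cube([1624, 178, 11]);


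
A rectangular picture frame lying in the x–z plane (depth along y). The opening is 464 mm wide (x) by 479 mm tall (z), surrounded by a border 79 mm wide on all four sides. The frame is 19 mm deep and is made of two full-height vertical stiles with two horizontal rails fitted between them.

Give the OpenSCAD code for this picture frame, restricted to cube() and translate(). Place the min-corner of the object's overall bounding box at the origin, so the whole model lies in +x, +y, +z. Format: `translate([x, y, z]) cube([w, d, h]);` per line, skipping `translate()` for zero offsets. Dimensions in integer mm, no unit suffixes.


cube([79, 19, 637]);
translate([543, 0, 0]) cube([79, 19, 637]);
translate([79, 0, 0]) cube([464, 19, 79]);
translate([79, 0, 558]) cube([464, 19, 79]);


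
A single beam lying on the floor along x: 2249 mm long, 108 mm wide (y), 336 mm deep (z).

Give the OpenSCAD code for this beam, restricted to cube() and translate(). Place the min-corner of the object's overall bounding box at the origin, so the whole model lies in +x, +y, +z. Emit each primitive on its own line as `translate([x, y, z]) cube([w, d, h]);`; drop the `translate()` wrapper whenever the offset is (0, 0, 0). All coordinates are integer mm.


cube([2249, 108, 336]);


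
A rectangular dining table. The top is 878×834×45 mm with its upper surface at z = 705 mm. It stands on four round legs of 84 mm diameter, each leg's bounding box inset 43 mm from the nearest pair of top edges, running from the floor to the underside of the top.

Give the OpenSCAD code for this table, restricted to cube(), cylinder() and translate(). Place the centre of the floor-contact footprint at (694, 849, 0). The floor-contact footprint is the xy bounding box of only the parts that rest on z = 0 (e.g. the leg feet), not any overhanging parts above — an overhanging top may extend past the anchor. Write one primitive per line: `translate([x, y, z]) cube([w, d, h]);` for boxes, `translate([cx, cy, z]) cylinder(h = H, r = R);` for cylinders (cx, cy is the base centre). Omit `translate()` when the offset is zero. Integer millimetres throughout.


translate([255, 432, 660]) cube([878, 834, 45]);
translate([340, 517, 0]) cylinder(h = 660, r = 42);
translate([1048, 517, 0]) cylinder(h = 660, r = 42);
translate([340, 1181, 0]) cylinder(h = 660, r = 42);
translate([1048, 1181, 0]) cylinder(h = 660, r = 42);


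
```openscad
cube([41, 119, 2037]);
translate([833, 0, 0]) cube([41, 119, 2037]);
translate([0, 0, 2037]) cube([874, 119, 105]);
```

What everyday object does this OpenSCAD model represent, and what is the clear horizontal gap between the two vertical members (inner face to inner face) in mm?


A door frame. The clear opening width is 792 mm.

Two 2037 mm tall posts with a header on top — a door frame. The left jamb is 41 mm wide at x = 0; the right jamb starts at x = 833. The clear opening is 833 − 41 = 792 mm.


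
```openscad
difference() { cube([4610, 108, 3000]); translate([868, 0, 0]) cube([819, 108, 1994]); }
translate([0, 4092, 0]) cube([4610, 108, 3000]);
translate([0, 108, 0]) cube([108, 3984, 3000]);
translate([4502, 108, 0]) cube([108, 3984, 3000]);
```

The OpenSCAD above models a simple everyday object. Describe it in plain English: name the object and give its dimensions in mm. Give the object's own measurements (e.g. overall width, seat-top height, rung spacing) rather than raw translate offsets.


A single room: four walls, each 3000 mm tall and 108 mm thick, enclosing an outside footprint 4610×4200 mm (x × y), no floor or roof. The front and back walls (−y and +y sides) run the full x-width; the side walls fit between their inner faces. A door opening 819 mm wide and 1994 mm tall is cut through the front wall from the floor up, its −x edge 868 mm from the wall's −x end.


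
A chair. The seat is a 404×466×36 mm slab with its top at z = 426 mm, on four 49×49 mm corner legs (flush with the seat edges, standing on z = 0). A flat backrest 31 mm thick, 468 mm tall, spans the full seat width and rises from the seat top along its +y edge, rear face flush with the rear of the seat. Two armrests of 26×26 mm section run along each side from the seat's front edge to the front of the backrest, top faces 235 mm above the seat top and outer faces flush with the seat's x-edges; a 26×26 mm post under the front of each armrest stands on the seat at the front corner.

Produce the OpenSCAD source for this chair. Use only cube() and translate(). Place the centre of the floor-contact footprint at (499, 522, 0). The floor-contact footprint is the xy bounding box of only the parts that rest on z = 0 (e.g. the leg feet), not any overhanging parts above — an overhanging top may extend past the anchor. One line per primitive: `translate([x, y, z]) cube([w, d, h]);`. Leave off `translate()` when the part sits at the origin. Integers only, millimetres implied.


// leg_h = 426 - 36 = 390
// arm post h = 235 - 26 = 209
translate([297, 289, 390]) cube([404, 466, 36]);
translate([297, 289, 0]) cube([49, 49, 390]);
translate([652, 289, 0]) cube([49, 49, 390]);
translate([297, 706, 0]) cube([49, 49, 390]);
translate([652, 706, 0]) cube([49, 49, 390]);
translate([297, 724, 426]) cube([404, 31, 468]);
translate([297, 289, 635]) cube([26, 435, 26]);
translate([675, 289, 635]) cube([26, 435, 26]);
translate([297, 289, 426]) cube([26, 26, 209]);
translate([675, 289, 426]) cube([26, 26, 209]);


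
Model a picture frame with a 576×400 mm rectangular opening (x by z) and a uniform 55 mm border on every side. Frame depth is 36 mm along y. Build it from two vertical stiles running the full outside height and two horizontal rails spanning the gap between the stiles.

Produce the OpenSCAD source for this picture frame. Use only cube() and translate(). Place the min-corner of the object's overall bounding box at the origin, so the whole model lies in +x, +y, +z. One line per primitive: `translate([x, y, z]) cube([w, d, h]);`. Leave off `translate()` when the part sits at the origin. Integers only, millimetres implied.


cube([55, 36, 510]);
translate([631, 0, 0]) cube([55, 36, 510]);
translate([55, 0, 0]) cube([576, 36, 55]);
translate([55, 0, 455]) cube([576, 36, 55]);


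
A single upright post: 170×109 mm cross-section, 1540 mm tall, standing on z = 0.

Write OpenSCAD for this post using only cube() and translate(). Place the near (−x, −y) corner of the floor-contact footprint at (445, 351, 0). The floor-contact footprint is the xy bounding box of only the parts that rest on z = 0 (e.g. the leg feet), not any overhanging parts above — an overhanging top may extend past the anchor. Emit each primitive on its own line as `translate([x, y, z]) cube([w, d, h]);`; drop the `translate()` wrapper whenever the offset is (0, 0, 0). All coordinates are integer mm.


translate([445, 351, 0]) cube([170, 109, 1540]);


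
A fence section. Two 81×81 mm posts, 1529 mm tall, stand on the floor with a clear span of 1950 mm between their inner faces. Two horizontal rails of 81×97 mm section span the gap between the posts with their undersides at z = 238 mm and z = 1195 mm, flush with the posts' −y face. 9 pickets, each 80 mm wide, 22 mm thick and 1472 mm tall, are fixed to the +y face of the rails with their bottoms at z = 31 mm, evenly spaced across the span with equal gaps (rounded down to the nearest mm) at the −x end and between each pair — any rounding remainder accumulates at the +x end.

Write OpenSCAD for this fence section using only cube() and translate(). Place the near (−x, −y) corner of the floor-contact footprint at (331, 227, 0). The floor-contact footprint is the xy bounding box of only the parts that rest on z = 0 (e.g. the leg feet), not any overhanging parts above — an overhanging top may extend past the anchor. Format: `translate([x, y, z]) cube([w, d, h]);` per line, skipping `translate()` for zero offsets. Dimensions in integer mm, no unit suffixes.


translate([331, 227, 0]) cube([81, 81, 1529]);
translate([2362, 227, 0]) cube([81, 81, 1529]);
translate([412, 227, 238]) cube([1950, 81, 97]);
translate([412, 227, 1195]) cube([1950, 81, 97]);
translate([535, 308, 31]) cube([80, 22, 1472]);
translate([738, 308, 31]) cube([80, 22, 1472]);
translate([941, 308, 31]) cube([80, 22, 1472]);
translate([1144, 308, 31]) cube([80, 22, 1472]);
translate([1347, 308, 31]) cube([80, 22, 1472]);
translate([1550, 308, 31]) cube([80, 22, 1472]);
translate([1753, 308, 31]) cube([80, 22, 1472]);
translate([1956, 308, 31]) cube([80, 22, 1472]);
translate([2159, 308, 31]) cube([80, 22, 1472]);


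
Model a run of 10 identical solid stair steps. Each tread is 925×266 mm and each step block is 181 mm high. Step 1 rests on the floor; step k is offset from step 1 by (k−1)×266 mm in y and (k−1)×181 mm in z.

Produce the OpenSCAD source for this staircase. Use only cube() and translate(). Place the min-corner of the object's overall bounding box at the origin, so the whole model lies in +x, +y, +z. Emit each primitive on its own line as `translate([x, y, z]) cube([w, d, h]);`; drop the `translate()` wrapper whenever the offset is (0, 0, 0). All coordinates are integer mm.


cube([925, 266, 181]);
translate([0, 266, 181]) cube([925, 266, 181]);
translate([0, 532, 362]) cube([925, 266, 181]);
translate([0, 798, 543]) cube([925, 266, 181]);
translate([0, 1064, 724]) cube([925, 266, 181]);
translate([0, 1330, 905]) cube([925, 266, 181]);
translate([0, 1596, 1086]) cube([925, 266, 181]);
translate([0, 1862, 1267]) cube([925, 266, 181]);
translate([0, 2128, 1448]) cube([925, 266, 181]);
translate([0, 2394, 1629]) cube([925, 266, 181]);


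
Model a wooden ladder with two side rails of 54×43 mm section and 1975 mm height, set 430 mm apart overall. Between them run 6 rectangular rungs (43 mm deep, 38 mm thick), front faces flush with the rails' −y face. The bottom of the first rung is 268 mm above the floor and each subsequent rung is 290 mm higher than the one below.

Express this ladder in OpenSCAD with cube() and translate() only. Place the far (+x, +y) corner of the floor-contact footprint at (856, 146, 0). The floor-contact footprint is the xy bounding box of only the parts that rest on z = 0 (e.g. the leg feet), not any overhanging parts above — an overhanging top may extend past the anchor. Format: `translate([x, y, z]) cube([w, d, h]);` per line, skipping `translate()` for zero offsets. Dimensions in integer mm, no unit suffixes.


translate([426, 103, 0]) cube([54, 43, 1975]);
translate([802, 103, 0]) cube([54, 43, 1975]);
translate([480, 103, 268]) cube([322, 43, 38]);
translate([480, 103, 558]) cube([322, 43, 38]);
translate([480, 103, 848]) cube([322, 43, 38]);
translate([480, 103, 1138]) cube([322, 43, 38]);
translate([480, 103, 1428]) cube([322, 43, 38]);
translate([480, 103, 1718]) cube([322, 43, 38]);


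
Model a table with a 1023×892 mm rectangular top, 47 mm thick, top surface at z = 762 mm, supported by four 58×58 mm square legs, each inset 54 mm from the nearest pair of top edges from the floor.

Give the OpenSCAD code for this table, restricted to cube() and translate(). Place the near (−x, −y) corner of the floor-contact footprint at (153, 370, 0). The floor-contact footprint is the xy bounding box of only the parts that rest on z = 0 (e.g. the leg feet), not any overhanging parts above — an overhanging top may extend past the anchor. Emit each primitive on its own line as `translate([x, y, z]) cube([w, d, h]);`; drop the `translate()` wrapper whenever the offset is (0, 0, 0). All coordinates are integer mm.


translate([99, 316, 715]) cube([1023, 892, 47]);
translate([153, 370, 0]) cube([58, 58, 715]);
translate([1010, 370, 0]) cube([58, 58, 715]);
translate([153, 1096, 0]) cube([58, 58, 715]);
translate([1010, 1096, 0]) cube([58, 58, 715]);
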